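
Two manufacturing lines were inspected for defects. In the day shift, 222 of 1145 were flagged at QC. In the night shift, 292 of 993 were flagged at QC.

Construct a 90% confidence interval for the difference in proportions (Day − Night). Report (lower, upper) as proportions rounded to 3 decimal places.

(-0.131, -0.070)

First, p̂₁ = 222/1145 = 0.1939; p̂₂ = 292/993 = 0.2941.
The two standard errors are √(0.1939×0.8061/1145) = 0.01168 and √(0.2941×0.7059/993) = 0.01446.
Because the samples are independent, SE_diff = √(0.01168² + 0.01446²) = 0.01859.
Using z* = 1.645 for 90%, ME = 1.645 × 0.01859 = 0.03058.
p̂₁ − p̂₂ = -0.1002; interval -0.1002 ± 0.03058 gives (-0.131, -0.070).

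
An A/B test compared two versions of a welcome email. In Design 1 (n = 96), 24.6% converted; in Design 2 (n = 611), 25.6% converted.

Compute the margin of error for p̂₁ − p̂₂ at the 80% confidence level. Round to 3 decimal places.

0.061

SE₁ = √(p̂₁(1−p̂₁)/n₁) = √(0.2460·0.7540/96) = 0.04396; SE₂ = √(0.2560·0.7440/611) = 0.01766.
Independent samples: SE of the difference = √(SE₁² + SE₂²) = √(0.0019324816 + 0.0003118756) = 0.04737.
z* for 80% confidence is 1.282, so the margin of error is 1.282 × 0.04737 = 0.06073.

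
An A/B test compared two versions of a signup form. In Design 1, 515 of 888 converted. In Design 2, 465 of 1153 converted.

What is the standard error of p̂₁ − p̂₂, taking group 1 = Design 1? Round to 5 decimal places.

Sample proportions: 515/888 = 0.5800, 465/1153 = 0.4033.
Each SE is √(p̂(1−p̂)/n): √(0.5800·0.4200/888) = 0.01656 and √(0.4033·0.5967/1153) = 0.01445.
SE(p̂₁ − p̂₂) = √(SE₁² + SE₂²) = √(0.0002742336 + 0.0002088025) = 0.02198, since the two samples are independent.

0.02198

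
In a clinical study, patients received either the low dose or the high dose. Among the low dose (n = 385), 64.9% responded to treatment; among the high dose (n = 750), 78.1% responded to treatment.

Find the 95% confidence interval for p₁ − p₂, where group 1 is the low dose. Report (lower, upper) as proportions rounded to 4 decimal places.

SE₁ = √(p̂₁(1−p̂₁)/n₁) = √(0.6490·0.3510/385) = 0.02432; SE₂ = √(0.7810·0.2190/750) = 0.01510.
Independent samples: SE of the difference = √(SE₁² + SE₂²) = √(0.0005914624 + 0.00022801) = 0.02863.
z* for 95% confidence is 1.960, so the margin of error is 1.960 × 0.02863 = 0.05611.
Point estimate p̂₁ − p̂₂ = 0.6490 − 0.7810 = -0.1320.
-0.1320 ± 0.05611 → (-0.1881, -0.0759).

(-0.1881, -0.0759)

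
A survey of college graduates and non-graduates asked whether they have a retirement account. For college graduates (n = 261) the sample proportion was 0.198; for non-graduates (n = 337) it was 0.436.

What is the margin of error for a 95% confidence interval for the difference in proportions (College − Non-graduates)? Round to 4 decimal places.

Each SE is √(p̂(1−p̂)/n): √(0.1980·0.8020/261) = 0.02467 and √(0.4360·0.5640/337) = 0.02701.
SE(p̂₁ − p̂₂) = √(SE₁² + SE₂²) = √(0.0006086089 + 0.0007295401) = 0.03658, since the two samples are independent.
At 95% confidence z* = 1.960; margin = 1.960 × 0.03658 = 0.07170.

0.0717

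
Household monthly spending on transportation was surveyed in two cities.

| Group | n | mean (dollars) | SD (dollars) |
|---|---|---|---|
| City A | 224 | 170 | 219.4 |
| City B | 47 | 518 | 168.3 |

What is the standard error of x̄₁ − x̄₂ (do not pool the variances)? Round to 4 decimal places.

SE₁ = s₁/√n₁ = 219.4/√224 = 14.6593; SE₂ = 168.3/√47 = 24.5491.
Independent samples, unequal variances: SE_diff = √(SE₁² + SE₂²) = √(214.89507649 + 602.65831081) = 28.5929.

28.5929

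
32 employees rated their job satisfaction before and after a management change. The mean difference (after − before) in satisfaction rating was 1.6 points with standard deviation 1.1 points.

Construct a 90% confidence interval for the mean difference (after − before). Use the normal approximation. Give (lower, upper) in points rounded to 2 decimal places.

This is a matched-pairs design, so SE = s_d/√n = 1.1/√32 = 0.1945.
Margin = 1.645 × 0.1945 = 0.3200; the interval is 1.6 ± 0.3200 = (1.28, 1.92).

(1.28, 1.92)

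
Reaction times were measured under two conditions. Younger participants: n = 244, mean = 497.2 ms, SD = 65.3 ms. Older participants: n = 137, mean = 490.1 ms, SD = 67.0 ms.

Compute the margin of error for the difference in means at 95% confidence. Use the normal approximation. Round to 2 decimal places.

13.89

Per-group SEs: s₁/√n₁ = 65.3/√244 = 4.1804, s₂/√n₂ = 67.0/√137 = 5.7242.
Unpooled SE of the difference: √(17.47574416 + 32.76646564) = 7.0882.
Margin of error = z* · SE = 1.960 × 7.0882 = 13.8929.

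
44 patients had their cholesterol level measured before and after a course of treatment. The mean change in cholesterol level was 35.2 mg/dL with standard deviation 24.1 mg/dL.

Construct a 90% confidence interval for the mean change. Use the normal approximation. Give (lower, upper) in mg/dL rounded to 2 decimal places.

This is a matched-pairs design, so SE = s_d/√n = 24.1/√44 = 3.6332.
Margin = 1.645 × 3.6332 = 5.9766; the interval is 35.2 ± 5.9766 = (29.22, 41.18).

(29.22, 41.18)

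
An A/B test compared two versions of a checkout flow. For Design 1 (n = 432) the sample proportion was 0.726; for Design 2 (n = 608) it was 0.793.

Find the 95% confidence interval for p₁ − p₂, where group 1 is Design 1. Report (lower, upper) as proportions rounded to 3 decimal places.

SE₁ = √(p̂₁(1−p̂₁)/n₁) = √(0.7260·0.2740/432) = 0.02146; SE₂ = √(0.7930·0.2070/608) = 0.01643.
Independent samples: SE of the difference = √(SE₁² + SE₂²) = √(0.0004605316 + 0.0002699449) = 0.02703.
z* for 95% confidence is 1.960, so the margin of error is 1.960 × 0.02703 = 0.05298.
Point estimate p̂₁ − p̂₂ = 0.7260 − 0.7930 = -0.0670.
-0.0670 ± 0.05298 → (-0.120, -0.014).

(-0.120, -0.014)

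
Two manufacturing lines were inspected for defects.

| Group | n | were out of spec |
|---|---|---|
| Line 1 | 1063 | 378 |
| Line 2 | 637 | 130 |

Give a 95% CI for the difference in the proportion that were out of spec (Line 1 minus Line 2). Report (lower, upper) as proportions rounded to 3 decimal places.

p̂₁ = 378/1063 = 0.3556 and p̂₂ = 130/637 = 0.2041.
SE₁ = √(p̂₁(1−p̂₁)/n₁) = √(0.3556·0.6444/1063) = 0.01468; SE₂ = √(0.2041·0.7959/637) = 0.01597.
Independent samples: SE of the difference = √(SE₁² + SE₂²) = √(0.0002155024 + 0.0002550409) = 0.02169.
z* for 95% confidence is 1.960, so the margin of error is 1.960 × 0.02169 = 0.04251.
Point estimate p̂₁ − p̂₂ = 0.3556 − 0.2041 = 0.1515.
0.1515 ± 0.04251 → (0.109, 0.194).

(0.109, 0.194)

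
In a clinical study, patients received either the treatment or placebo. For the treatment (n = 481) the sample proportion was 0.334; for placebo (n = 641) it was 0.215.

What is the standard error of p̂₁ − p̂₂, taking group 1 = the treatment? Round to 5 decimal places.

SE₁ = √(p̂₁(1−p̂₁)/n₁) = √(0.3340·0.6660/481) = 0.02150; SE₂ = √(0.2150·0.7850/641) = 0.01623.
Independent samples: SE of the difference = √(SE₁² + SE₂²) = √(0.00046225 + 0.0002634129) = 0.02694.

0.02694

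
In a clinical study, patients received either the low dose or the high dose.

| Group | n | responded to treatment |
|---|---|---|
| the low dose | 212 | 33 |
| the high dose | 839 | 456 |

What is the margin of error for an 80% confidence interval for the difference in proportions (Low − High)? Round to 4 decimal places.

First, p̂₁ = 33/212 = 0.1557; p̂₂ = 456/839 = 0.5435.
The two standard errors are √(0.1557×0.8443/212) = 0.02490 and √(0.5435×0.4565/839) = 0.01720.
Because the samples are independent, SE_diff = √(0.02490² + 0.01720²) = 0.03026.
Using z* = 1.282 for 80%, ME = 1.282 × 0.03026 = 0.03879.

0.0388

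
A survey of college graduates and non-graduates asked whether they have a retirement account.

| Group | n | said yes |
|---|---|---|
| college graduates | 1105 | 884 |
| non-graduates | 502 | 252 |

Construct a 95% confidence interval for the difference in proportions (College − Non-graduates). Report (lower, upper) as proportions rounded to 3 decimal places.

First, p̂₁ = 884/1105 = 0.8000; p̂₂ = 252/502 = 0.5020.
The two standard errors are √(0.8000×0.2000/1105) = 0.01203 and √(0.5020×0.4980/502) = 0.02232.
Because the samples are independent, SE_diff = √(0.01203² + 0.02232²) = 0.02536.
Using z* = 1.960 for 95%, ME = 1.960 × 0.02536 = 0.04971.
p̂₁ − p̂₂ = 0.2980; interval 0.2980 ± 0.04971 gives (0.248, 0.348).

(0.248, 0.348)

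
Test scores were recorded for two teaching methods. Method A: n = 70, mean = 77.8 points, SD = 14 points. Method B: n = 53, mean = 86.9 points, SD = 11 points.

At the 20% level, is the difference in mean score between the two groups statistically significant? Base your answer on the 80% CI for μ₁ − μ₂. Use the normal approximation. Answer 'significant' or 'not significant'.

significant

Per-group SEs: s₁/√n₁ = 14/√70 = 1.6733, s₂/√n₂ = 11/√53 = 1.5110.
Unpooled SE of the difference: √(2.79993289 + 2.283121) = 2.2546.
Margin of error = z* · SE = 1.282 × 2.2546 = 2.8904.
x̄₁ − x̄₂ = 77.8 − 86.9 = -9.1000.
CI: -9.1000 ± 2.8904 = (-11.9904, -6.2096).
The interval (-11.9904, -6.2096) does not contain 0, so the difference is significant.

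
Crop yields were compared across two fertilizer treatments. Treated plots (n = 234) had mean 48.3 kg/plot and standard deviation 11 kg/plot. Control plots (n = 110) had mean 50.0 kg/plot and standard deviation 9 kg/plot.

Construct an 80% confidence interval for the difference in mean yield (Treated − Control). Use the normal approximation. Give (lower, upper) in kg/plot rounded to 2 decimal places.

SE₁ = s₁/√n₁ = 11/√234 = 0.7191; SE₂ = 9/√110 = 0.8581.
Independent samples, unequal variances: SE_diff = √(SE₁² + SE₂²) = √(0.51710481 + 0.73633561) = 1.1196.
z* = 1.282, so margin of error = 1.282 × 1.1196 = 1.4353.
Difference in means = 48.3 − 50.0 = -1.7000.
-1.7000 ± 1.4353 → (-3.14, -0.26).

(-3.14, -0.26)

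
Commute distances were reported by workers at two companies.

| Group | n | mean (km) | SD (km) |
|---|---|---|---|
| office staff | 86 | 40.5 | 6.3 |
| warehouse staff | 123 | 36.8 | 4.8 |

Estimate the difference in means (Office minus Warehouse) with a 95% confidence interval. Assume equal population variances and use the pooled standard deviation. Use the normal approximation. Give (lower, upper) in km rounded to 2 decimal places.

s_p = √[((n₁−1)s₁² + (n₂−1)s₂²)/(n₁+n₂−2)] = √[(85·6.3² + 122·4.8²)/207] = 5.4660.
SE = 5.4660·√(1/86 + 1/123) = 0.7683.
With z* = 1.960, margin = 1.960 × 0.7683 = 1.5059.
x̄₁ − x̄₂ = 40.5 − 36.8 = 3.7000; interval 3.7000 ± 1.5059 = (2.19, 5.21).

(2.19, 5.21)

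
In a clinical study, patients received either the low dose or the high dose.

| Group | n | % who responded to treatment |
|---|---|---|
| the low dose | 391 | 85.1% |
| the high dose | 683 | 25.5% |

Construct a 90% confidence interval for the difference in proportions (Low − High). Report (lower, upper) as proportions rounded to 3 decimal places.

Each SE is √(p̂(1−p̂)/n): √(0.8510·0.1490/391) = 0.01801 and √(0.2550·0.7450/683) = 0.01668.
SE(p̂₁ − p̂₂) = √(SE₁² + SE₂²) = √(0.0003243601 + 0.0002782224) = 0.02455, since the two samples are independent.
At 90% confidence z* = 1.645; margin = 1.645 × 0.02455 = 0.04038.
The difference is 0.8510 − 0.2550 = 0.5960, so the interval is 0.5960 ± 0.04038 = (0.556, 0.636).

(0.556, 0.636)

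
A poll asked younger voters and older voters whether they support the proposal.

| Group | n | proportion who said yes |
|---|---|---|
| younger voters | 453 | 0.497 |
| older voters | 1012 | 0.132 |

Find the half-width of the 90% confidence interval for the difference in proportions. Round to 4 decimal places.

The two standard errors are √(0.4970×0.5030/453) = 0.02349 and √(0.1320×0.8680/1012) = 0.01064.
Because the samples are independent, SE_diff = √(0.02349² + 0.01064²) = 0.02579.
Using z* = 1.645 for 90%, ME = 1.645 × 0.02579 = 0.04242.

0.0424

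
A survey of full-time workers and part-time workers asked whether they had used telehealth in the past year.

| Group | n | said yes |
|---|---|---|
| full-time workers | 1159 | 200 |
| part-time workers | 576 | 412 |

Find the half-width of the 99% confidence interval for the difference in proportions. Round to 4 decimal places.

Sample proportions: 200/1159 = 0.1726, 412/576 = 0.7153.
Each SE is √(p̂(1−p̂)/n): √(0.1726·0.8274/1159) = 0.01110 and √(0.7153·0.2847/576) = 0.01880.
SE(p̂₁ − p̂₂) = √(SE₁² + SE₂²) = √(0.00012321 + 0.00035344) = 0.02183, since the two samples are independent.
At 99% confidence z* = 2.576; margin = 2.576 × 0.02183 = 0.05623.

0.0562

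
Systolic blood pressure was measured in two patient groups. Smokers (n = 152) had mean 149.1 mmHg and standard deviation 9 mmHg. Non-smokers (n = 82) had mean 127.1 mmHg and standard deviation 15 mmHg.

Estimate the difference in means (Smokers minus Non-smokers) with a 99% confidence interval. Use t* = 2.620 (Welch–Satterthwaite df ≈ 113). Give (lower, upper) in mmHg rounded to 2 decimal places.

(17.26, 26.74)

Standard errors of each mean: 9/√152 = 0.7300 and 15/√82 = 1.6565.
SE(x̄₁ − x̄₂) = √(0.7300² + 1.6565²) = 1.8102 for independent samples with unequal variances.
With t* = 2.620, the margin is 2.620 × 1.8102 = 4.7427.
x̄₁ − x̄₂ = 149.1 − 127.1 = 22.0000; the interval is 22.0000 ± 4.7427 = (17.26, 26.74).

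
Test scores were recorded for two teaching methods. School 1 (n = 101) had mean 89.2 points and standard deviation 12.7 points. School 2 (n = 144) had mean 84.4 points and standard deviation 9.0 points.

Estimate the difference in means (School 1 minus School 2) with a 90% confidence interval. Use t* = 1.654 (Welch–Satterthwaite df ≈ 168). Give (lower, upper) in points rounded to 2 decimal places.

(2.37, 7.23)

SE₁ = s₁/√n₁ = 12.7/√101 = 1.2637; SE₂ = 9.0/√144 = 0.7500.
Independent samples, unequal variances: SE_diff = √(SE₁² + SE₂²) = √(1.59693769 + 0.5625) = 1.4695.
t* = 1.654, so margin of error = 1.654 × 1.4695 = 2.4306.
Difference in means = 89.2 − 84.4 = 4.8000.
4.8000 ± 2.4306 → (2.37, 7.23).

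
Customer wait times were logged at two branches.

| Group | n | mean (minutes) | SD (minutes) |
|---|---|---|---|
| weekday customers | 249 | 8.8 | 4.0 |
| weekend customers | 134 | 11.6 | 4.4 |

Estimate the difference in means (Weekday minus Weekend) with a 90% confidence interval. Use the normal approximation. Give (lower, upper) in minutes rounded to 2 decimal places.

(-3.55, -2.05)

Per-group SEs: s₁/√n₁ = 4.0/√249 = 0.2535, s₂/√n₂ = 4.4/√134 = 0.3801.
Unpooled SE of the difference: √(0.06426225 + 0.14447601) = 0.4569.
Margin of error = z* · SE = 1.645 × 0.4569 = 0.7516.
x̄₁ − x̄₂ = 8.8 − 11.6 = -2.8000.
CI: -2.8000 ± 0.7516 = (-3.55, -2.05).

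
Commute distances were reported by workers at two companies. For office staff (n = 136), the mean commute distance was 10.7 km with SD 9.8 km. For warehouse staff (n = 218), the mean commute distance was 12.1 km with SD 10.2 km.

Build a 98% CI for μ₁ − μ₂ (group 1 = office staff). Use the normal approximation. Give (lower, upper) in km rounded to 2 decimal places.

SE₁ = s₁/√n₁ = 9.8/√136 = 0.8403; SE₂ = 10.2/√218 = 0.6908.
Independent samples, unequal variances: SE_diff = √(SE₁² + SE₂²) = √(0.70610409 + 0.47720464) = 1.0878.
z* = 2.326, so margin of error = 2.326 × 1.0878 = 2.5302.
Difference in means = 10.7 − 12.1 = -1.4000.
-1.4000 ± 2.5302 → (-3.93, 1.13).

(-3.93, 1.13)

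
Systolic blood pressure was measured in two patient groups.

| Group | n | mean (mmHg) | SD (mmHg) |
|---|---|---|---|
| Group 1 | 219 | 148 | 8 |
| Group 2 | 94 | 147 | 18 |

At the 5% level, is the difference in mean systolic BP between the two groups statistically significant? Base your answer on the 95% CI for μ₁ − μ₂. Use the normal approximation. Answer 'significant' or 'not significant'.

not significant

Per-group SEs: s₁/√n₁ = 8/√219 = 0.5406, s₂/√n₂ = 18/√94 = 1.8566.
Unpooled SE of the difference: √(0.29224836 + 3.44696356) = 1.9337.
Margin of error = z* · SE = 1.960 × 1.9337 = 3.7901.
x̄₁ − x̄₂ = 148 − 147 = 1.0000.
CI: 1.0000 ± 3.7901 = (-2.7901, 4.7901).
The interval (-2.7901, 4.7901) contains 0, so the difference is not significant.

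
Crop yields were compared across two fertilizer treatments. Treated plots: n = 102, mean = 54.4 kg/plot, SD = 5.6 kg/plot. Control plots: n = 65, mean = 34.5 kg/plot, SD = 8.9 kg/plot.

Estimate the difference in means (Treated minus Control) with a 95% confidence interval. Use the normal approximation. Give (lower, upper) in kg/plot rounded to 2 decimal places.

(17.48, 22.32)

Standard errors of each mean: 5.6/√102 = 0.5545 and 8.9/√65 = 1.1039.
SE(x̄₁ − x̄₂) = √(0.5545² + 1.1039²) = 1.2353 for independent samples with unequal variances.
With z* = 1.960, the margin is 1.960 × 1.2353 = 2.4212.
x̄₁ − x̄₂ = 54.4 − 34.5 = 19.9000; the interval is 19.9000 ± 2.4212 = (17.48, 22.32).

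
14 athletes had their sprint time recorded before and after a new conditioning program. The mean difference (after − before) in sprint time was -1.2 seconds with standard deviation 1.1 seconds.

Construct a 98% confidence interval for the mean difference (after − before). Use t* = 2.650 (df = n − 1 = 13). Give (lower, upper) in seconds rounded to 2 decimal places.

(-1.98, -0.42)

This is a matched-pairs design, so SE = s_d/√n = 1.1/√14 = 0.2940.
Margin = 2.650 × 0.2940 = 0.7791; the interval is -1.2 ± 0.7791 = (-1.98, -0.42).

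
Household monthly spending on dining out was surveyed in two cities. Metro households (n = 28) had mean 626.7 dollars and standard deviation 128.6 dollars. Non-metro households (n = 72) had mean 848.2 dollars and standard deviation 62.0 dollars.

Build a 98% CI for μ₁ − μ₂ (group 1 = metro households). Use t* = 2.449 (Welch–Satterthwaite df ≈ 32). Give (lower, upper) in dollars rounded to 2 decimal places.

(-283.65, -159.35)

Per-group SEs: s₁/√n₁ = 128.6/√28 = 24.3031, s₂/√n₂ = 62.0/√72 = 7.3068.
Unpooled SE of the difference: √(590.64066961 + 53.38932624) = 25.3777.
Margin of error = t* · SE = 2.449 × 25.3777 = 62.1500.
x̄₁ − x̄₂ = 626.7 − 848.2 = -221.5000.
CI: -221.5000 ± 62.1500 = (-283.65, -159.35).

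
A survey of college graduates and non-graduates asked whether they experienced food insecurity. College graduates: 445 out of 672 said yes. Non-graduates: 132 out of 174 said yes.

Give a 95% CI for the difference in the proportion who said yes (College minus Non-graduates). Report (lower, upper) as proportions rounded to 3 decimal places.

(-0.169, -0.023)

First, p̂₁ = 445/672 = 0.6622; p̂₂ = 132/174 = 0.7586.
The two standard errors are √(0.6622×0.3378/672) = 0.01824 and √(0.7586×0.2414/174) = 0.03244.
Because the samples are independent, SE_diff = √(0.01824² + 0.03244²) = 0.03722.
Using z* = 1.960 for 95%, ME = 1.960 × 0.03722 = 0.07295.
p̂₁ − p̂₂ = -0.0964; interval -0.0964 ± 0.07295 gives (-0.169, -0.023).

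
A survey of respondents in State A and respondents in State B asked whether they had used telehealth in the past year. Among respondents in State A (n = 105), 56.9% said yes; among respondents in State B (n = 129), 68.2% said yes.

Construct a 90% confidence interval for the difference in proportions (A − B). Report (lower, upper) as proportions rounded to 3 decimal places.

(-0.217, -0.009)

Each SE is √(p̂(1−p̂)/n): √(0.5690·0.4310/105) = 0.04833 and √(0.6820·0.3180/129) = 0.04100.
SE(p̂₁ − p̂₂) = √(SE₁² + SE₂²) = √(0.0023357889 + 0.001681) = 0.06338, since the two samples are independent.
At 90% confidence z* = 1.645; margin = 1.645 × 0.06338 = 0.10426.
The difference is 0.5690 − 0.6820 = -0.1130, so the interval is -0.1130 ± 0.10426 = (-0.217, -0.009).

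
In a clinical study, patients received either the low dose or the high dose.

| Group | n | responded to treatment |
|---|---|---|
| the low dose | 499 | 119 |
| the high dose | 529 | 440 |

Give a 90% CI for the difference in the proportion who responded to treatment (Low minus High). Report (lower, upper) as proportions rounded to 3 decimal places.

(-0.635, -0.552)

First, p̂₁ = 119/499 = 0.2385; p̂₂ = 440/529 = 0.8318.
The two standard errors are √(0.2385×0.7615/499) = 0.01908 and √(0.8318×0.1682/529) = 0.01626.
Because the samples are independent, SE_diff = √(0.01908² + 0.01626²) = 0.02507.
Using z* = 1.645 for 90%, ME = 1.645 × 0.02507 = 0.04124.
p̂₁ − p̂₂ = -0.5933; interval -0.5933 ± 0.04124 gives (-0.635, -0.552).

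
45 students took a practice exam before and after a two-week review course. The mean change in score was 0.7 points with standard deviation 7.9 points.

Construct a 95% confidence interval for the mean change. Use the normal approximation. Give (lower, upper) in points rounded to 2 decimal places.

(-1.61, 3.01)

This is a matched-pairs design, so SE = s_d/√n = 7.9/√45 = 1.1777.
Margin = 1.960 × 1.1777 = 2.3083; the interval is 0.7 ± 2.3083 = (-1.61, 3.01).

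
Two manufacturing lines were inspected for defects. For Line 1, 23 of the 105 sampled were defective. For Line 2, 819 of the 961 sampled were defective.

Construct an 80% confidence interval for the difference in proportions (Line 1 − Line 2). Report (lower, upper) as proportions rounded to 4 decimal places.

Sample proportions: 23/105 = 0.2190, 819/961 = 0.8522.
Each SE is √(p̂(1−p̂)/n): √(0.2190·0.7810/105) = 0.04036 and √(0.8522·0.1478/961) = 0.01145.
SE(p̂₁ − p̂₂) = √(SE₁² + SE₂²) = √(0.0016289296 + 0.0001311025) = 0.04195, since the two samples are independent.
At 80% confidence z* = 1.282; margin = 1.282 × 0.04195 = 0.05378.
The difference is 0.2190 − 0.8522 = -0.6332, so the interval is -0.6332 ± 0.05378 = (-0.6870, -0.5794).

(-0.6870, -0.5794)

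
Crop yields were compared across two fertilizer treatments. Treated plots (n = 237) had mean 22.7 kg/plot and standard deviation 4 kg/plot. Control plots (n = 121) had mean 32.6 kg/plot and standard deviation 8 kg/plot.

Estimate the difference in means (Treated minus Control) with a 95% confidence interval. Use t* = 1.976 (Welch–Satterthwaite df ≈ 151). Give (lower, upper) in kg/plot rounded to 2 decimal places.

SE₁ = s₁/√n₁ = 4/√237 = 0.2598; SE₂ = 8/√121 = 0.7273.
Independent samples, unequal variances: SE_diff = √(SE₁² + SE₂²) = √(0.06749604 + 0.52896529) = 0.7723.
t* = 1.976, so margin of error = 1.976 × 0.7723 = 1.5261.
Difference in means = 22.7 − 32.6 = -9.9000.
-9.9000 ± 1.5261 → (-11.43, -8.37).

(-11.43, -8.37)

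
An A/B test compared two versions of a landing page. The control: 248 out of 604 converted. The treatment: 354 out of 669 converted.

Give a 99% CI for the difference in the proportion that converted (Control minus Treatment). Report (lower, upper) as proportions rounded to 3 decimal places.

p̂₁ = 248/604 = 0.4106 and p̂₂ = 354/669 = 0.5291.
SE₁ = √(p̂₁(1−p̂₁)/n₁) = √(0.4106·0.5894/604) = 0.02002; SE₂ = √(0.5291·0.4709/669) = 0.01930.
Independent samples: SE of the difference = √(SE₁² + SE₂²) = √(0.0004008004 + 0.00037249) = 0.02781.
z* for 99% confidence is 2.576, so the margin of error is 2.576 × 0.02781 = 0.07164.
Point estimate p̂₁ − p̂₂ = 0.4106 − 0.5291 = -0.1185.
-0.1185 ± 0.07164 → (-0.190, -0.047).

(-0.190, -0.047)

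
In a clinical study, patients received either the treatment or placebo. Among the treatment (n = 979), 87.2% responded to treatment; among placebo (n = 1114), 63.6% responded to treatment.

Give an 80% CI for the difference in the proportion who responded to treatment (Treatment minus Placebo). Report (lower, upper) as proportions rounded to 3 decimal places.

Each SE is √(p̂(1−p̂)/n): √(0.8720·0.1280/979) = 0.01068 and √(0.6360·0.3640/1114) = 0.01442.
SE(p̂₁ − p̂₂) = √(SE₁² + SE₂²) = √(0.0001140624 + 0.0002079364) = 0.01794, since the two samples are independent.
At 80% confidence z* = 1.282; margin = 1.282 × 0.01794 = 0.02300.
The difference is 0.8720 − 0.6360 = 0.2360, so the interval is 0.2360 ± 0.02300 = (0.213, 0.259).

(0.213, 0.259)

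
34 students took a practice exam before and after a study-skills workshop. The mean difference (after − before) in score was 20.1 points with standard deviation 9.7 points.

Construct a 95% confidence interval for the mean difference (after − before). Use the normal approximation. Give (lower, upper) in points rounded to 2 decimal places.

(16.84, 23.36)

This is a matched-pairs design, so SE = s_d/√n = 9.7/√34 = 1.6635.
Margin = 1.960 × 1.6635 = 3.2605; the interval is 20.1 ± 3.2605 = (16.84, 23.36).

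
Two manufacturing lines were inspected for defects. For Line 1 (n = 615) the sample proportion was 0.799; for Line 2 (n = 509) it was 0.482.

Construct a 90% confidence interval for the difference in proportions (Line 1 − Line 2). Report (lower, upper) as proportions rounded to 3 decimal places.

(0.272, 0.362)

Each SE is √(p̂(1−p̂)/n): √(0.7990·0.2010/615) = 0.01616 and √(0.4820·0.5180/509) = 0.02215.
SE(p̂₁ − p̂₂) = √(SE₁² + SE₂²) = √(0.0002611456 + 0.0004906225) = 0.02742, since the two samples are independent.
At 90% confidence z* = 1.645; margin = 1.645 × 0.02742 = 0.04511.
The difference is 0.7990 − 0.4820 = 0.3170, so the interval is 0.3170 ± 0.04511 = (0.272, 0.362).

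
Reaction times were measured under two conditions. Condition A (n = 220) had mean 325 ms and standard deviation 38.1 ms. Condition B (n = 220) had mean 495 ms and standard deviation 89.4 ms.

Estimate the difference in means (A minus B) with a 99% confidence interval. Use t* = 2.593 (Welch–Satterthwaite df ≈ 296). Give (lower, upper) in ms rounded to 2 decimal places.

SE₁ = s₁/√n₁ = 38.1/√220 = 2.5687; SE₂ = 89.4/√220 = 6.0273.
Independent samples, unequal variances: SE_diff = √(SE₁² + SE₂²) = √(6.59821969 + 36.32834529) = 6.5518.
t* = 2.593, so margin of error = 2.593 × 6.5518 = 16.9888.
Difference in means = 325 − 495 = -170.0000.
-170.0000 ± 16.9888 → (-186.99, -153.01).

(-186.99, -153.01)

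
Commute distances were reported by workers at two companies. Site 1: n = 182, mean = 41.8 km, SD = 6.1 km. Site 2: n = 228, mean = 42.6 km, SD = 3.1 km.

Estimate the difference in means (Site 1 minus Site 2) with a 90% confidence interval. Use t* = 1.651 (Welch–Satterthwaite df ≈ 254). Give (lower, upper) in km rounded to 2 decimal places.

SE₁ = s₁/√n₁ = 6.1/√182 = 0.4522; SE₂ = 3.1/√228 = 0.2053.
Independent samples, unequal variances: SE_diff = √(SE₁² + SE₂²) = √(0.20448484 + 0.04214809) = 0.4966.
t* = 1.651, so margin of error = 1.651 × 0.4966 = 0.8199.
Difference in means = 41.8 − 42.6 = -0.8000.
-0.8000 ± 0.8199 → (-1.62, 0.02).

(-1.62, 0.02)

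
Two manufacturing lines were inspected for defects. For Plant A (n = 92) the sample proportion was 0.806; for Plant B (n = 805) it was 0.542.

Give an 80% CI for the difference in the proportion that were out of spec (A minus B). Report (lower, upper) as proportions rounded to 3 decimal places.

Each SE is √(p̂(1−p̂)/n): √(0.8060·0.1940/92) = 0.04123 and √(0.5420·0.4580/805) = 0.01756.
SE(p̂₁ − p̂₂) = √(SE₁² + SE₂²) = √(0.0016999129 + 0.0003083536) = 0.04481, since the two samples are independent.
At 80% confidence z* = 1.282; margin = 1.282 × 0.04481 = 0.05745.
The difference is 0.8060 − 0.5420 = 0.2640, so the interval is 0.2640 ± 0.05745 = (0.207, 0.321).

(0.207, 0.321)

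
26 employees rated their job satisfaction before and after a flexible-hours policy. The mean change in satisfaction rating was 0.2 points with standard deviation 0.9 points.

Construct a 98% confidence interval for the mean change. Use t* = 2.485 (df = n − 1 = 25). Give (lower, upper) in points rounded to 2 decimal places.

Paired design: SE = s_d/√n = 0.9/√26 = 0.1765.
t* = 2.485; margin of error = 2.485 × 0.1765 = 0.4386.
0.2 ± 0.4386 → (-0.24, 0.64).

(-0.24, 0.64)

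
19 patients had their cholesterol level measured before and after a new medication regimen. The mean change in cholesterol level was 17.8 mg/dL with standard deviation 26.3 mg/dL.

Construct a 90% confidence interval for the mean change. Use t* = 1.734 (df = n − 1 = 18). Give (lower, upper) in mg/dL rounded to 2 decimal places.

(7.34, 28.26)

This is a matched-pairs design, so SE = s_d/√n = 26.3/√19 = 6.0336.
Margin = 1.734 × 6.0336 = 10.4623; the interval is 17.8 ± 10.4623 = (7.34, 28.26).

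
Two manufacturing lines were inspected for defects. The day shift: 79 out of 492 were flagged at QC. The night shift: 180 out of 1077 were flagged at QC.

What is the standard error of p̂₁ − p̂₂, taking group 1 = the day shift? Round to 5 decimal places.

0.02008

p̂₁ = 79/492 = 0.1606 and p̂₂ = 180/1077 = 0.1671.
SE₁ = √(p̂₁(1−p̂₁)/n₁) = √(0.1606·0.8394/492) = 0.01655; SE₂ = √(0.1671·0.8329/1077) = 0.01137.
Independent samples: SE of the difference = √(SE₁² + SE₂²) = √(0.0002739025 + 0.0001292769) = 0.02008.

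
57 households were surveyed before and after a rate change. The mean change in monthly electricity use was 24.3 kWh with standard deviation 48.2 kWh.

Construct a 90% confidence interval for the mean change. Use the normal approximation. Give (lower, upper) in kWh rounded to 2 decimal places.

This is a matched-pairs design, so SE = s_d/√n = 48.2/√57 = 6.3842.
Margin = 1.645 × 6.3842 = 10.5020; the interval is 24.3 ± 10.5020 = (13.80, 34.80).

(13.80, 34.80)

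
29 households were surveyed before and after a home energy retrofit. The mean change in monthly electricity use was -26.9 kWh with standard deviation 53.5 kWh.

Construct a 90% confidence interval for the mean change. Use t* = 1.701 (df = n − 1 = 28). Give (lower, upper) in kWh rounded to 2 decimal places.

Paired design: SE = s_d/√n = 53.5/√29 = 9.9347.
t* = 1.701; margin of error = 1.701 × 9.9347 = 16.8989.
-26.9 ± 16.8989 → (-43.80, -10.00).

(-43.80, -10.00)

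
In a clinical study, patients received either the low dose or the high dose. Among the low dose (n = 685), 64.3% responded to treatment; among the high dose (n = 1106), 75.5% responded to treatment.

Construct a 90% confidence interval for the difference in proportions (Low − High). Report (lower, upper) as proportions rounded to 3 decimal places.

(-0.149, -0.075)

The two standard errors are √(0.6430×0.3570/685) = 0.01831 and √(0.7550×0.2450/1106) = 0.01293.
Because the samples are independent, SE_diff = √(0.01831² + 0.01293²) = 0.02242.
Using z* = 1.645 for 90%, ME = 1.645 × 0.02242 = 0.03688.
p̂₁ − p̂₂ = -0.1120; interval -0.1120 ± 0.03688 gives (-0.149, -0.075).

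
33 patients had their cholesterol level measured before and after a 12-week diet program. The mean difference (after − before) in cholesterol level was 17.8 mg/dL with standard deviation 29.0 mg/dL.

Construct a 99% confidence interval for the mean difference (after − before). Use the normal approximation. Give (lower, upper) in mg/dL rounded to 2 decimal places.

(4.80, 30.80)

This is a matched-pairs design, so SE = s_d/√n = 29.0/√33 = 5.0483.
Margin = 2.576 × 5.0483 = 13.0044; the interval is 17.8 ± 13.0044 = (4.80, 30.80).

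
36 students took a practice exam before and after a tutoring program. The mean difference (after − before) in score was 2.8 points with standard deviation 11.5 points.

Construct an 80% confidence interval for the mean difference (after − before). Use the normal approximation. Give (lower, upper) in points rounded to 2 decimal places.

(0.34, 5.26)

Paired design: SE = s_d/√n = 11.5/√36 = 1.9167.
z* = 1.282; margin of error = 1.282 × 1.9167 = 2.4572.
2.8 ± 2.4572 → (0.34, 5.26).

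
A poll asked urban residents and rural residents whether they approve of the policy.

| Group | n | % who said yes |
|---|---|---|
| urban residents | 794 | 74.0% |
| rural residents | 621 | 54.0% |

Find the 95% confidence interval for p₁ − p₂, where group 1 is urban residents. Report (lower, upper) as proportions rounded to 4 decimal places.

SE₁ = √(p̂₁(1−p̂₁)/n₁) = √(0.7400·0.2600/794) = 0.01557; SE₂ = √(0.5400·0.4600/621) = 0.02000.
Independent samples: SE of the difference = √(SE₁² + SE₂²) = √(0.0002424249 + 0.0004) = 0.02535.
z* for 95% confidence is 1.960, so the margin of error is 1.960 × 0.02535 = 0.04969.
Point estimate p̂₁ − p̂₂ = 0.7400 − 0.5400 = 0.2000.
0.2000 ± 0.04969 → (0.1503, 0.2497).

(0.1503, 0.2497)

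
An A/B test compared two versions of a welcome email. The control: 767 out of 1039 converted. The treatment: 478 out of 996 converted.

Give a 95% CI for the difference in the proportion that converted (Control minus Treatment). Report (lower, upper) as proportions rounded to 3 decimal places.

(0.217, 0.299)

p̂₁ = 767/1039 = 0.7382 and p̂₂ = 478/996 = 0.4799.
SE₁ = √(p̂₁(1−p̂₁)/n₁) = √(0.7382·0.2618/1039) = 0.01364; SE₂ = √(0.4799·0.5201/996) = 0.01583.
Independent samples: SE of the difference = √(SE₁² + SE₂²) = √(0.0001860496 + 0.0002505889) = 0.02090.
z* for 95% confidence is 1.960, so the margin of error is 1.960 × 0.02090 = 0.04096.
Point estimate p̂₁ − p̂₂ = 0.7382 − 0.4799 = 0.2583.
0.2583 ± 0.04096 → (0.217, 0.299).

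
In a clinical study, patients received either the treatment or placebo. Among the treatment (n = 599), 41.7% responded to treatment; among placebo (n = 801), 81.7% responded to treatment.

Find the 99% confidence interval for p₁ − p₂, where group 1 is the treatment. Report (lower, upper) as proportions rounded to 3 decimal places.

(-0.463, -0.337)

The two standard errors are √(0.4170×0.5830/599) = 0.02015 and √(0.8170×0.1830/801) = 0.01366.
Because the samples are independent, SE_diff = √(0.02015² + 0.01366²) = 0.02434.
Using z* = 2.576 for 99%, ME = 2.576 × 0.02434 = 0.06270.
p̂₁ − p̂₂ = -0.4000; interval -0.4000 ± 0.06270 gives (-0.463, -0.337).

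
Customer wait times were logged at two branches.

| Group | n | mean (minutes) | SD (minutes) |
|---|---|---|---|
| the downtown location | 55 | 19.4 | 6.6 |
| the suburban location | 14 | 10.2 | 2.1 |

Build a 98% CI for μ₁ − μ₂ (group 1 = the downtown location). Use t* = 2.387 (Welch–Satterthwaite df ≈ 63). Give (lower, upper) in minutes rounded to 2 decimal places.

Standard errors of each mean: 6.6/√55 = 0.8899 and 2.1/√14 = 0.5612.
SE(x̄₁ − x̄₂) = √(0.8899² + 0.5612²) = 1.0521 for independent samples with unequal variances.
With t* = 2.387, the margin is 2.387 × 1.0521 = 2.5114.
x̄₁ − x̄₂ = 19.4 − 10.2 = 9.2000; the interval is 9.2000 ± 2.5114 = (6.69, 11.71).

(6.69, 11.71)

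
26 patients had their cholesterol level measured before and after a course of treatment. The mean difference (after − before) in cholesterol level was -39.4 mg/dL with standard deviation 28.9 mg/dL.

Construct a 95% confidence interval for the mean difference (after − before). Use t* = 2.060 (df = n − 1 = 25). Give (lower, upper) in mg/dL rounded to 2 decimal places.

(-51.08, -27.72)

This is a matched-pairs design, so SE = s_d/√n = 28.9/√26 = 5.6678.
Margin = 2.060 × 5.6678 = 11.6757; the interval is -39.4 ± 11.6757 = (-51.08, -27.72).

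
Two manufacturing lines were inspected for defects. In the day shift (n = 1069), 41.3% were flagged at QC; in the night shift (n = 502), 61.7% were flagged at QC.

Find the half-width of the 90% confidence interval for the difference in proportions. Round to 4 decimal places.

The two standard errors are √(0.4130×0.5870/1069) = 0.01506 and √(0.6170×0.3830/502) = 0.02170.
Because the samples are independent, SE_diff = √(0.01506² + 0.02170²) = 0.02641.
Using z* = 1.645 for 90%, ME = 1.645 × 0.02641 = 0.04344.

0.0434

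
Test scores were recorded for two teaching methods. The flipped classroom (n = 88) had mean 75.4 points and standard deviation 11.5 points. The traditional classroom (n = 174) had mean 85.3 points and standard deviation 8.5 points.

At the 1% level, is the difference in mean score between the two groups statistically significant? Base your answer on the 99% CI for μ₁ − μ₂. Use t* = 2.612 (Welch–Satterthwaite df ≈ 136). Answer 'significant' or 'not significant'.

significant

Standard errors of each mean: 11.5/√88 = 1.2259 and 8.5/√174 = 0.6444.
SE(x̄₁ − x̄₂) = √(1.2259² + 0.6444²) = 1.3849 for independent samples with unequal variances.
With t* = 2.612, the margin is 2.612 × 1.3849 = 3.6174.
x̄₁ − x̄₂ = 75.4 − 85.3 = -9.9000; the interval is -9.9000 ± 3.6174 = (-13.5174, -6.2826).
The interval (-13.5174, -6.2826) does not contain 0, so the difference is significant.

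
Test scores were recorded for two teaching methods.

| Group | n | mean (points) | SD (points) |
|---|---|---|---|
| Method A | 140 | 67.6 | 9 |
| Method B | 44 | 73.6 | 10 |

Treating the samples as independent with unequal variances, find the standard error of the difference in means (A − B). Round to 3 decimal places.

Per-group SEs: s₁/√n₁ = 9/√140 = 0.7606, s₂/√n₂ = 10/√44 = 1.5076.
Unpooled SE of the difference: √(0.57851236 + 2.27285776) = 1.6886.

1.689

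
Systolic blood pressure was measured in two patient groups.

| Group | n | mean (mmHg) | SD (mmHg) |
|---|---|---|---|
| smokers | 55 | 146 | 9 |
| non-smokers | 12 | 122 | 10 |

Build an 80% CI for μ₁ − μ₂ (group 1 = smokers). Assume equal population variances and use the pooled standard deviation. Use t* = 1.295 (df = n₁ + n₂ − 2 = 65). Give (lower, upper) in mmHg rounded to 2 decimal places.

(20.21, 27.79)

Pooled variance s_p² = [54·9² + 11·10²] / (55+12−2) = 84.2154, so s_p = 9.1769.
SE_diff = s_p·√(1/n₁ + 1/n₂) = 9.1769·√(1/55 + 1/12) = 2.9239.
t* = 1.295; margin = 1.295 × 2.9239 = 3.7865.
Difference = 146 − 122 = 24.0000.
24.0000 ± 3.7865 → (20.21, 27.79).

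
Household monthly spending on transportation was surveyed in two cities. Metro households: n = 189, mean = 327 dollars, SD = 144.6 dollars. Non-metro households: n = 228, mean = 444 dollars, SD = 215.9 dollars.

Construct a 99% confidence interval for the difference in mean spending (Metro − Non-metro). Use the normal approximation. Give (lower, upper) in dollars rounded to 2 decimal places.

Standard errors of each mean: 144.6/√189 = 10.5181 and 215.9/√228 = 14.2983.
SE(x̄₁ − x̄₂) = √(10.5181² + 14.2983²) = 17.7503 for independent samples with unequal variances.
With z* = 2.576, the margin is 2.576 × 17.7503 = 45.7248.
x̄₁ − x̄₂ = 327 − 444 = -117.0000; the interval is -117.0000 ± 45.7248 = (-162.72, -71.28).

(-162.72, -71.28)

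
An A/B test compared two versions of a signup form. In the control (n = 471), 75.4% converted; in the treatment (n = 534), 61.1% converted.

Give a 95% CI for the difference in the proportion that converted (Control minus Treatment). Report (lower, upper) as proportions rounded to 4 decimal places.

(0.0862, 0.1998)

SE₁ = √(p̂₁(1−p̂₁)/n₁) = √(0.7540·0.2460/471) = 0.01984; SE₂ = √(0.6110·0.3890/534) = 0.02110.
Independent samples: SE of the difference = √(SE₁² + SE₂²) = √(0.0003936256 + 0.00044521) = 0.02896.
z* for 95% confidence is 1.960, so the margin of error is 1.960 × 0.02896 = 0.05676.
Point estimate p̂₁ − p̂₂ = 0.7540 − 0.6110 = 0.1430.
0.1430 ± 0.05676 → (0.0862, 0.1998).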